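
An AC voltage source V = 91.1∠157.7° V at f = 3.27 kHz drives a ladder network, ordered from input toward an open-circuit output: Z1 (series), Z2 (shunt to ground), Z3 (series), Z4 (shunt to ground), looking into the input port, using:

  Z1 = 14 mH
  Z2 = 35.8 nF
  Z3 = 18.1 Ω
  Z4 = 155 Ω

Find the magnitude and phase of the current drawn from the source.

Step 1 — Angular frequency: ω = 2π·f = 2π·3270 = 2.055e+04 rad/s.
Step 2 — Component impedances:
  Z1: Z = jωL = j·2.055e+04·0.014 = 0 + j287.6 Ω
  Z2: Z = 1/(jωC) = -j/(ω·C) = 0 - j1360 Ω
  Z3: Z = R = 18.1 Ω
  Z4: Z = R = 155 Ω
Step 3 — Ladder network (open output): work backward from the far end, alternating series and parallel combinations. Z_in = 170.3 + j266 Ω = 315.8∠57.4° Ω.
Step 4 — Source phasor: V = 91.1∠157.7° V = -84.29 + j34.57 V.
Step 5 — Ohm's law: I = V / Z_total = (-84.29 + j34.57) / (170.3 + j266) = -0.05177 + j0.2838 A.
Step 6 — Convert to polar: |I| = 0.2884 A, ∠I = 100.3°.

I = 0.2884∠100.3° A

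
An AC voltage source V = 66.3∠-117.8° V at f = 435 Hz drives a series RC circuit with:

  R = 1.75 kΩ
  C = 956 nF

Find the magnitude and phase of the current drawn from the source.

Step 1 — Angular frequency: ω = 2π·f = 2π·435 = 2733 rad/s.
Step 2 — Component impedances:
  R: Z = R = 1750 Ω
  C: Z = 1/(jωC) = -j/(ω·C) = 0 - j382.7 Ω
Step 3 — Series combination: Z_total = R + C = 1750 - j382.7 Ω = 1791∠-12.3° Ω.
Step 4 — Source phasor: V = 66.3∠-117.8° V = -30.92 - j58.65 V.
Step 5 — Ohm's law: I = V / Z_total = (-30.92 - j58.65) / (1750 - j382.7) = -0.009868 - j0.03567 A.
Step 6 — Convert to polar: |I| = 0.03701 A, ∠I = -105.5°.

I = 0.03701∠-105.5° A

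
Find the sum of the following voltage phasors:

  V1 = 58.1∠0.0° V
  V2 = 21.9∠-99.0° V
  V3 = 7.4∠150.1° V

Step 1 — Convert each phasor to rectangular form:
  V1 = 58.1·(cos(0.0°) + j·sin(0.0°)) = 58.1 V
  V2 = 21.9·(cos(-99.0°) + j·sin(-99.0°)) = -3.426 - j21.63 V
  V3 = 7.4·(cos(150.1°) + j·sin(150.1°)) = -6.415 + j3.689 V
Step 2 — Sum components: V_total = 48.26 - j17.94 V.
Step 3 — Convert to polar: |V_total| = 51.49 V, ∠V_total = -20.4°.

V_total = 51.49∠-20.4° V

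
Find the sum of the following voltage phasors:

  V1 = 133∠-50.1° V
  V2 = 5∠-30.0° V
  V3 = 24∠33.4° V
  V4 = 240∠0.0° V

Step 1 — Convert each phasor to rectangular form:
  V1 = 133·(cos(-50.1°) + j·sin(-50.1°)) = 85.31 - j102 V
  V2 = 5·(cos(-30.0°) + j·sin(-30.0°)) = 4.33 - j2.5 V
  V3 = 24·(cos(33.4°) + j·sin(33.4°)) = 20.04 + j13.21 V
  V4 = 240·(cos(0.0°) + j·sin(0.0°)) = 240 V
Step 2 — Sum components: V_total = 349.7 - j91.32 V.
Step 3 — Convert to polar: |V_total| = 361.4 V, ∠V_total = -14.6°.

V_total = 361.4∠-14.6° V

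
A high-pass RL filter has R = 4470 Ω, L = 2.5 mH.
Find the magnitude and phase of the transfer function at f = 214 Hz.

Step 1 — Angular frequency: ω = 2π·214 = 1345 rad/s.
Step 2 — Transfer function: H(jω) = jωL/(R + jωL).
Step 3 — Numerator jωL = j·3.362; denominator R + jωL = 4470 + j3.362.
Step 4 — H = 5.655e-07 + j0.000752.
Step 5 — Magnitude: |H| = 0.000752 (-62.5 dB); phase: φ = 90.0°.

|H| = 0.000752 (-62.5 dB), φ = 90.0°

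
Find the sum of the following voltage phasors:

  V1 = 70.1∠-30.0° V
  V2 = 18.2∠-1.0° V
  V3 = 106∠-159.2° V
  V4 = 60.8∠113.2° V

Step 1 — Convert each phasor to rectangular form:
  V1 = 70.1·(cos(-30.0°) + j·sin(-30.0°)) = 60.71 - j35.05 V
  V2 = 18.2·(cos(-1.0°) + j·sin(-1.0°)) = 18.2 - j0.3176 V
  V3 = 106·(cos(-159.2°) + j·sin(-159.2°)) = -99.09 - j37.64 V
  V4 = 60.8·(cos(113.2°) + j·sin(113.2°)) = -23.95 + j55.88 V
Step 2 — Sum components: V_total = -44.14 - j17.13 V.
Step 3 — Convert to polar: |V_total| = 47.34 V, ∠V_total = -158.8°.

V_total = 47.34∠-158.8° V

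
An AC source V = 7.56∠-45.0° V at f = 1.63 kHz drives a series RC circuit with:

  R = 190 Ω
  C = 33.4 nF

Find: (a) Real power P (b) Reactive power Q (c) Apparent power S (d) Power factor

Step 1 — Angular frequency: ω = 2π·f = 2π·1630 = 1.024e+04 rad/s.
Step 2 — Component impedances:
  R: Z = R = 190 Ω
  C: Z = 1/(jωC) = -j/(ω·C) = 0 - j2923 Ω
Step 3 — Series combination: Z_total = R + C = 190 - j2923 Ω = 2930∠-86.3° Ω.
Step 4 — Source phasor: V = 7.56∠-45.0° V = 5.346 - j5.346 V.
Step 5 — Current: I = V / Z = 0.001939 + j0.001703 A = 0.002581∠41.3° A.
Step 6 — Complex power: S = V·I* = 0.001265 - j0.01947 VA.
Step 7 — Real power: P = Re(S) = 0.001265 W.
Step 8 — Reactive power: Q = Im(S) = -0.01947 VAR.
Step 9 — Apparent power: |S| = 0.01951 VA.
Step 10 — Power factor: PF = P/|S| = 0.06486 (leading).

(a) P = 0.001265 W  (b) Q = -0.01947 VAR  (c) S = 0.01951 VA  (d) PF = 0.06486 (leading)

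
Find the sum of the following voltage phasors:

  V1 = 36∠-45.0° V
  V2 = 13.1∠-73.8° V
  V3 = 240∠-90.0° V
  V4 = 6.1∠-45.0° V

Step 1 — Convert each phasor to rectangular form:
  V1 = 36·(cos(-45.0°) + j·sin(-45.0°)) = 25.46 - j25.46 V
  V2 = 13.1·(cos(-73.8°) + j·sin(-73.8°)) = 3.655 - j12.58 V
  V3 = 240·(cos(-90.0°) + j·sin(-90.0°)) = 0 - j240 V
  V4 = 6.1·(cos(-45.0°) + j·sin(-45.0°)) = 4.313 - j4.313 V
Step 2 — Sum components: V_total = 33.42 - j282.3 V.
Step 3 — Convert to polar: |V_total| = 284.3 V, ∠V_total = -83.2°.

V_total = 284.3∠-83.2° V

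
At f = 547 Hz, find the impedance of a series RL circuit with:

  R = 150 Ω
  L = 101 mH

Step 1 — Angular frequency: ω = 2π·f = 2π·547 = 3437 rad/s.
Step 2 — Component impedances:
  R: Z = R = 150 Ω
  L: Z = jωL = j·3437·0.101 = 0 + j347.1 Ω
Step 3 — Series combination: Z_total = R + L = 150 + j347.1 Ω = 378.1∠66.6° Ω.

Z = 150 + j347.1 Ω = 378.1∠66.6° Ω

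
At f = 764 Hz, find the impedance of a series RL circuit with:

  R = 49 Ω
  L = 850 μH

Step 1 — Angular frequency: ω = 2π·f = 2π·764 = 4800 rad/s.
Step 2 — Component impedances:
  R: Z = R = 49 Ω
  L: Z = jωL = j·4800·0.00085 = 0 + j4.08 Ω
Step 3 — Series combination: Z_total = R + L = 49 + j4.08 Ω = 49.17∠4.8° Ω.

Z = 49 + j4.08 Ω = 49.17∠4.8° Ω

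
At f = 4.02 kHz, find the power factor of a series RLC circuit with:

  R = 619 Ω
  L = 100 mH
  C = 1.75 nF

Step 1 — Angular frequency: ω = 2π·f = 2π·4020 = 2.526e+04 rad/s.
Step 2 — Component impedances:
  R: Z = R = 619 Ω
  L: Z = jωL = j·2.526e+04·0.1 = 0 + j2526 Ω
  C: Z = 1/(jωC) = -j/(ω·C) = 0 - j2.262e+04 Ω
Step 3 — Series combination: Z_total = R + L + C = 619 - j2.01e+04 Ω = 2.011e+04∠-88.2° Ω.
Step 4 — Power factor: PF = cos(φ) = Re(Z)/|Z| = 619/20107 = 0.03079.
Step 5 — Type: Im(Z) = -2.01e+04 ⇒ leading (phase φ = -88.2°).

PF = 0.03079 (leading, φ = -88.2°)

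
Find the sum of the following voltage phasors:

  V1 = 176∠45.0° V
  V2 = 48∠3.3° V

Step 1 — Convert each phasor to rectangular form:
  V1 = 176·(cos(45.0°) + j·sin(45.0°)) = 124.5 + j124.5 V
  V2 = 48·(cos(3.3°) + j·sin(3.3°)) = 47.92 + j2.763 V
Step 2 — Sum components: V_total = 172.4 + j127.2 V.
Step 3 — Convert to polar: |V_total| = 214.2 V, ∠V_total = 36.4°.

V_total = 214.2∠36.4° V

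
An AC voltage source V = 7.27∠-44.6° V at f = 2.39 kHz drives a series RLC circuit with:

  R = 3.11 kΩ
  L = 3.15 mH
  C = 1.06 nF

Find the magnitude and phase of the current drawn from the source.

Step 1 — Angular frequency: ω = 2π·f = 2π·2390 = 1.502e+04 rad/s.
Step 2 — Component impedances:
  R: Z = R = 3110 Ω
  L: Z = jωL = j·1.502e+04·0.00315 = 0 + j47.3 Ω
  C: Z = 1/(jωC) = -j/(ω·C) = 0 - j6.282e+04 Ω
Step 3 — Series combination: Z_total = R + L + C = 3110 - j6.278e+04 Ω = 6.285e+04∠-87.2° Ω.
Step 4 — Source phasor: V = 7.27∠-44.6° V = 5.176 - j5.105 V.
Step 5 — Ohm's law: I = V / Z_total = (5.176 - j5.105) / (3110 - j6.278e+04) = 8.519e-05 + j7.824e-05 A.
Step 6 — Convert to polar: |I| = 0.0001157 A, ∠I = 42.6°.

I = 0.0001157∠42.6° A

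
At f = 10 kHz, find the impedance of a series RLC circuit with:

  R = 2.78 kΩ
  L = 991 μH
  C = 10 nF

Step 1 — Angular frequency: ω = 2π·f = 2π·1e+04 = 6.283e+04 rad/s.
Step 2 — Component impedances:
  R: Z = R = 2780 Ω
  L: Z = jωL = j·6.283e+04·0.000991 = 0 + j62.27 Ω
  C: Z = 1/(jωC) = -j/(ω·C) = 0 - j1592 Ω
Step 3 — Series combination: Z_total = R + L + C = 2780 - j1529 Ω = 3173∠-28.8° Ω.

Z = 2780 - j1529 Ω = 3173∠-28.8° Ω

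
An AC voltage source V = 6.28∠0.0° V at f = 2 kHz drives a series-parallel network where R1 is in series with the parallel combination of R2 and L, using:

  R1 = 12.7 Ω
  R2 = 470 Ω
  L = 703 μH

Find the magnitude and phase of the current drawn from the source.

Step 1 — Angular frequency: ω = 2π·f = 2π·2000 = 1.257e+04 rad/s.
Step 2 — Component impedances:
  R1: Z = R = 12.7 Ω
  R2: Z = R = 470 Ω
  L: Z = jωL = j·1.257e+04·0.000703 = 0 + j8.834 Ω
Step 3 — Parallel branch: R2 || L = 1/(1/R2 + 1/L) = 0.166 + j8.831 Ω.
Step 4 — Series with R1: Z_total = R1 + (R2 || L) = 12.87 + j8.831 Ω = 15.61∠34.5° Ω.
Step 5 — Source phasor: V = 6.28∠0.0° V = 6.28 V.
Step 6 — Ohm's law: I = V / Z_total = (6.28) / (12.87 + j8.831) = 0.3318 - j0.2277 A.
Step 7 — Convert to polar: |I| = 0.4024 A, ∠I = -34.5°.

I = 0.4024∠-34.5° A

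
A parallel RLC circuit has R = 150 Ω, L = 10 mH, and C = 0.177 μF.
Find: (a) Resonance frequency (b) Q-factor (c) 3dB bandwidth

Step 1 — Resonance: ω₀ = 1/√(LC) = 1/√(0.01·1.77e-07) = 2.377e+04 rad/s.
Step 2 — f₀ = ω₀/(2π) = 3783 Hz.
Step 3 — Parallel Q: Q = R/(ω₀L) = 150/(2.377e+04·0.01) = 0.6311.
Step 4 — Bandwidth: Δω = ω₀/Q = 3.766e+04 rad/s; BW = Δω/(2π) = 5995 Hz.

(a) f₀ = 3783 Hz  (b) Q = 0.6311  (c) BW = 5995 Hz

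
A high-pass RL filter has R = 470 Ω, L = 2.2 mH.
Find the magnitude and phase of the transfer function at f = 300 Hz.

Step 1 — Angular frequency: ω = 2π·300 = 1885 rad/s.
Step 2 — Transfer function: H(jω) = jωL/(R + jωL).
Step 3 — Numerator jωL = j·4.147; denominator R + jωL = 470 + j4.147.
Step 4 — H = 7.784e-05 + j0.008823.
Step 5 — Magnitude: |H| = 0.008823 (-41.1 dB); phase: φ = 89.5°.

|H| = 0.008823 (-41.1 dB), φ = 89.5°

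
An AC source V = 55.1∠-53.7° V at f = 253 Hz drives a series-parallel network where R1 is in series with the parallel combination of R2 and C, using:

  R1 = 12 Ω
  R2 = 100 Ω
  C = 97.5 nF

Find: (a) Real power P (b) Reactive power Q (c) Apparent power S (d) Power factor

Step 1 — Angular frequency: ω = 2π·f = 2π·253 = 1590 rad/s.
Step 2 — Component impedances:
  R1: Z = R = 12 Ω
  R2: Z = R = 100 Ω
  C: Z = 1/(jωC) = -j/(ω·C) = 0 - j6452 Ω
Step 3 — Parallel branch: R2 || C = 1/(1/R2 + 1/C) = 99.98 - j1.55 Ω.
Step 4 — Series with R1: Z_total = R1 + (R2 || C) = 112 - j1.55 Ω = 112∠-0.8° Ω.
Step 5 — Source phasor: V = 55.1∠-53.7° V = 32.62 - j44.41 V.
Step 6 — Current: I = V / Z = 0.2967 - j0.3925 A = 0.492∠-52.9° A.
Step 7 — Complex power: S = V·I* = 27.11 - j0.3751 VA.
Step 8 — Real power: P = Re(S) = 27.11 W.
Step 9 — Reactive power: Q = Im(S) = -0.3751 VAR.
Step 10 — Apparent power: |S| = 27.11 VA.
Step 11 — Power factor: PF = P/|S| = 0.9999 (leading).

(a) P = 27.11 W  (b) Q = -0.3751 VAR  (c) S = 27.11 VA  (d) PF = 0.9999 (leading)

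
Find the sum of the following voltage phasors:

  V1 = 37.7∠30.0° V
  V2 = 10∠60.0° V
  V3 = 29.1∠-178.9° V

Step 1 — Convert each phasor to rectangular form:
  V1 = 37.7·(cos(30.0°) + j·sin(30.0°)) = 32.65 + j18.85 V
  V2 = 10·(cos(60.0°) + j·sin(60.0°)) = 5 + j8.66 V
  V3 = 29.1·(cos(-178.9°) + j·sin(-178.9°)) = -29.09 - j0.5586 V
Step 2 — Sum components: V_total = 8.555 + j26.95 V.
Step 3 — Convert to polar: |V_total| = 28.28 V, ∠V_total = 72.4°.

V_total = 28.28∠72.4° V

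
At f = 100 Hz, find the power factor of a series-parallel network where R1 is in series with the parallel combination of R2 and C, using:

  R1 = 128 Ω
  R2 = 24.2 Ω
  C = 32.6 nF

Step 1 — Angular frequency: ω = 2π·f = 2π·100 = 628.3 rad/s.
Step 2 — Component impedances:
  R1: Z = R = 128 Ω
  R2: Z = R = 24.2 Ω
  C: Z = 1/(jωC) = -j/(ω·C) = 0 - j4.882e+04 Ω
Step 3 — Parallel branch: R2 || C = 1/(1/R2 + 1/C) = 24.2 - j0.012 Ω.
Step 4 — Series with R1: Z_total = R1 + (R2 || C) = 152.2 - j0.012 Ω = 152.2∠-0.0° Ω.
Step 5 — Power factor: PF = cos(φ) = Re(Z)/|Z| = 152.2/152.2 = 1.
Step 6 — Type: Im(Z) = -0.012 ⇒ leading (phase φ = -0.0°).

PF = 1 (leading, φ = -0.0°)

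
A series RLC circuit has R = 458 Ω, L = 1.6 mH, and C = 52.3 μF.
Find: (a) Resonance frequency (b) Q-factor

Step 1 — Resonance condition Im(Z)=0 gives ω₀ = 1/√(LC).
Step 2 — ω₀ = 1/√(0.0016·5.23e-05) = 3457 rad/s.
Step 3 — f₀ = ω₀/(2π) = 550.2 Hz.
Step 4 — Series Q: Q = ω₀L/R = 3457·0.0016/458 = 0.01208.

(a) f₀ = 550.2 Hz  (b) Q = 0.01208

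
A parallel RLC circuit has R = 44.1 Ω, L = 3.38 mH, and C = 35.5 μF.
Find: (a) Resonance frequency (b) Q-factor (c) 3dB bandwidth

Step 1 — Resonance: ω₀ = 1/√(LC) = 1/√(0.00338·3.55e-05) = 2887 rad/s.
Step 2 — f₀ = ω₀/(2π) = 459.5 Hz.
Step 3 — Parallel Q: Q = R/(ω₀L) = 44.1/(2887·0.00338) = 4.52.
Step 4 — Bandwidth: Δω = ω₀/Q = 638.8 rad/s; BW = Δω/(2π) = 101.7 Hz.

(a) f₀ = 459.5 Hz  (b) Q = 4.52  (c) BW = 101.7 Hz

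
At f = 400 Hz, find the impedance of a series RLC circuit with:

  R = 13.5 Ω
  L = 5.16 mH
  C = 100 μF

Step 1 — Angular frequency: ω = 2π·f = 2π·400 = 2513 rad/s.
Step 2 — Component impedances:
  R: Z = R = 13.5 Ω
  L: Z = jωL = j·2513·0.00516 = 0 + j12.97 Ω
  C: Z = 1/(jωC) = -j/(ω·C) = 0 - j3.979 Ω
Step 3 — Series combination: Z_total = R + L + C = 13.5 + j8.99 Ω = 16.22∠33.7° Ω.

Z = 13.5 + j8.99 Ω = 16.22∠33.7° Ω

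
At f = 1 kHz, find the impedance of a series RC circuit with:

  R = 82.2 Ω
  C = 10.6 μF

Step 1 — Angular frequency: ω = 2π·f = 2π·1000 = 6283 rad/s.
Step 2 — Component impedances:
  R: Z = R = 82.2 Ω
  C: Z = 1/(jωC) = -j/(ω·C) = 0 - j15.01 Ω
Step 3 — Series combination: Z_total = R + C = 82.2 - j15.01 Ω = 83.56∠-10.4° Ω.

Z = 82.2 - j15.01 Ω = 83.56∠-10.4° Ω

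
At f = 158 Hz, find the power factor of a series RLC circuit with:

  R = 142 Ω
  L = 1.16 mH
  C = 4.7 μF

Step 1 — Angular frequency: ω = 2π·f = 2π·158 = 992.7 rad/s.
Step 2 — Component impedances:
  R: Z = R = 142 Ω
  L: Z = jωL = j·992.7·0.00116 = 0 + j1.152 Ω
  C: Z = 1/(jωC) = -j/(ω·C) = 0 - j214.3 Ω
Step 3 — Series combination: Z_total = R + L + C = 142 - j213.2 Ω = 256.1∠-56.3° Ω.
Step 4 — Power factor: PF = cos(φ) = Re(Z)/|Z| = 142/256.14 = 0.5544.
Step 5 — Type: Im(Z) = -213.2 ⇒ leading (phase φ = -56.3°).

PF = 0.5544 (leading, φ = -56.3°)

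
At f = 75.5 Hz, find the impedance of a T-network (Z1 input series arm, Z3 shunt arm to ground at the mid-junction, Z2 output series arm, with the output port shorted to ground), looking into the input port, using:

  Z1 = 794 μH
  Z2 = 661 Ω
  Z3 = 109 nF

Step 1 — Angular frequency: ω = 2π·f = 2π·75.5 = 474.4 rad/s.
Step 2 — Component impedances:
  Z1: Z = jωL = j·474.4·0.000794 = 0 + j0.3767 Ω
  Z2: Z = R = 661 Ω
  Z3: Z = 1/(jωC) = -j/(ω·C) = 0 - j1.934e+04 Ω
Step 3 — With the output port shorted to ground, the output series arm Z2 runs from the junction to ground; the shunt arm Z3 also runs from the junction to ground. They appear in parallel: Z3 || Z2 = 660.2 - j22.57 Ω.
Step 4 — Series with input arm Z1: Z_in = Z1 + (Z3 || Z2) = 660.2 - j22.19 Ω = 660.6∠-1.9° Ω.

Z = 660.2 - j22.19 Ω = 660.6∠-1.9° Ω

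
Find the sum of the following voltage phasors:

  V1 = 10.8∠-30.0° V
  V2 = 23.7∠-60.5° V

Step 1 — Convert each phasor to rectangular form:
  V1 = 10.8·(cos(-30.0°) + j·sin(-30.0°)) = 9.353 - j5.4 V
  V2 = 23.7·(cos(-60.5°) + j·sin(-60.5°)) = 11.67 - j20.63 V
Step 2 — Sum components: V_total = 21.02 - j26.03 V.
Step 3 — Convert to polar: |V_total| = 33.46 V, ∠V_total = -51.1°.

V_total = 33.46∠-51.1° V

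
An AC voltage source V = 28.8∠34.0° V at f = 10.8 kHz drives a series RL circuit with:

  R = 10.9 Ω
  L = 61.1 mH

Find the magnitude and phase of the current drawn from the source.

Step 1 — Angular frequency: ω = 2π·f = 2π·1.08e+04 = 6.786e+04 rad/s.
Step 2 — Component impedances:
  R: Z = R = 10.9 Ω
  L: Z = jωL = j·6.786e+04·0.0611 = 0 + j4146 Ω
Step 3 — Series combination: Z_total = R + L = 10.9 + j4146 Ω = 4146∠89.8° Ω.
Step 4 — Source phasor: V = 28.8∠34.0° V = 23.88 + j16.1 V.
Step 5 — Ohm's law: I = V / Z_total = (23.88 + j16.1) / (10.9 + j4146) = 0.003899 - j0.005748 A.
Step 6 — Convert to polar: |I| = 0.006946 A, ∠I = -55.8°.

I = 0.006946∠-55.8° A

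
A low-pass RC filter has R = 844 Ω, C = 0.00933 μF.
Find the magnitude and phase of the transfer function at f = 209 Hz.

Step 1 — Angular frequency: ω = 2π·209 = 1313 rad/s.
Step 2 — Transfer function: H(jω) = 1/(1 + jωRC).
Step 3 — Denominator: 1 + jωRC = 1 + j·1313·844·9.33e-09 = 1 + j0.01034.
Step 4 — H = 0.9999 - j0.01034.
Step 5 — Magnitude: |H| = 0.9999 (-0.0 dB); phase: φ = -0.6°.

|H| = 0.9999 (-0.0 dB), φ = -0.6°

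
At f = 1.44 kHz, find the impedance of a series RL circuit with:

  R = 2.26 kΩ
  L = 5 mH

Step 1 — Angular frequency: ω = 2π·f = 2π·1440 = 9048 rad/s.
Step 2 — Component impedances:
  R: Z = R = 2260 Ω
  L: Z = jωL = j·9048·0.005 = 0 + j45.24 Ω
Step 3 — Series combination: Z_total = R + L = 2260 + j45.24 Ω = 2260∠1.1° Ω.

Z = 2260 + j45.24 Ω = 2260∠1.1° Ω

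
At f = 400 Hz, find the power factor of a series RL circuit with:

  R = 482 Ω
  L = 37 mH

Step 1 — Angular frequency: ω = 2π·f = 2π·400 = 2513 rad/s.
Step 2 — Component impedances:
  R: Z = R = 482 Ω
  L: Z = jωL = j·2513·0.037 = 0 + j92.99 Ω
Step 3 — Series combination: Z_total = R + L = 482 + j92.99 Ω = 490.9∠10.9° Ω.
Step 4 — Power factor: PF = cos(φ) = Re(Z)/|Z| = 482/490.9 = 0.9819.
Step 5 — Type: Im(Z) = 92.99 ⇒ lagging (phase φ = 10.9°).

PF = 0.9819 (lagging, φ = 10.9°)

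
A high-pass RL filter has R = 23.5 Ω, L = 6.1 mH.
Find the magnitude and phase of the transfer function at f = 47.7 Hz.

Step 1 — Angular frequency: ω = 2π·47.7 = 299.7 rad/s.
Step 2 — Transfer function: H(jω) = jωL/(R + jωL).
Step 3 — Numerator jωL = j·1.828; denominator R + jωL = 23.5 + j1.828.
Step 4 — H = 0.006016 + j0.07733.
Step 5 — Magnitude: |H| = 0.07756 (-22.2 dB); phase: φ = 85.6°.

|H| = 0.07756 (-22.2 dB), φ = 85.6°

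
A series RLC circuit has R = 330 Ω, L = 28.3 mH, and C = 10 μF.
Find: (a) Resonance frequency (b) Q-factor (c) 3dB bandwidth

Step 1 — Resonance: ω₀ = 1/√(LC) = 1/√(0.0283·1e-05) = 1880 rad/s.
Step 2 — f₀ = ω₀/(2π) = 299.2 Hz.
Step 3 — Series Q: Q = ω₀L/R = 1880·0.0283/330 = 0.1612.
Step 4 — Bandwidth: Δω = ω₀/Q = 1.166e+04 rad/s; BW = Δω/(2π) = 1856 Hz.

(a) f₀ = 299.2 Hz  (b) Q = 0.1612  (c) BW = 1856 Hz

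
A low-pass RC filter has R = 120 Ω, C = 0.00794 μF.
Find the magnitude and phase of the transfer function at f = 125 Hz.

Step 1 — Angular frequency: ω = 2π·125 = 785.4 rad/s.
Step 2 — Transfer function: H(jω) = 1/(1 + jωRC).
Step 3 — Denominator: 1 + jωRC = 1 + j·785.4·120·7.94e-09 = 1 + j0.0007483.
Step 4 — H = 1 - j0.0007483.
Step 5 — Magnitude: |H| = 1 (-0.0 dB); phase: φ = -0.0°.

|H| = 1 (-0.0 dB), φ = -0.0°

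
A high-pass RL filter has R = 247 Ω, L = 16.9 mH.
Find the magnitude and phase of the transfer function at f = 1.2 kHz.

Step 1 — Angular frequency: ω = 2π·1200 = 7540 rad/s.
Step 2 — Transfer function: H(jω) = jωL/(R + jωL).
Step 3 — Numerator jωL = j·127.4; denominator R + jωL = 247 + j127.4.
Step 4 — H = 0.2102 + j0.4074.
Step 5 — Magnitude: |H| = 0.4585 (-6.8 dB); phase: φ = 62.7°.

|H| = 0.4585 (-6.8 dB), φ = 62.7°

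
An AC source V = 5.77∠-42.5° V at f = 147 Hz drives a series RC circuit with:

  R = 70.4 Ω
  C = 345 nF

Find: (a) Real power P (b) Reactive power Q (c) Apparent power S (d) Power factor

Step 1 — Angular frequency: ω = 2π·f = 2π·147 = 923.6 rad/s.
Step 2 — Component impedances:
  R: Z = R = 70.4 Ω
  C: Z = 1/(jωC) = -j/(ω·C) = 0 - j3138 Ω
Step 3 — Series combination: Z_total = R + C = 70.4 - j3138 Ω = 3139∠-88.7° Ω.
Step 4 — Source phasor: V = 5.77∠-42.5° V = 4.254 - j3.898 V.
Step 5 — Current: I = V / Z = 0.001272 + j0.001327 A = 0.001838∠46.2° A.
Step 6 — Complex power: S = V·I* = 0.0002379 - j0.0106 VA.
Step 7 — Real power: P = Re(S) = 0.0002379 W.
Step 8 — Reactive power: Q = Im(S) = -0.0106 VAR.
Step 9 — Apparent power: |S| = 0.01061 VA.
Step 10 — Power factor: PF = P/|S| = 0.02243 (leading).

(a) P = 0.0002379 W  (b) Q = -0.0106 VAR  (c) S = 0.01061 VA  (d) PF = 0.02243 (leading)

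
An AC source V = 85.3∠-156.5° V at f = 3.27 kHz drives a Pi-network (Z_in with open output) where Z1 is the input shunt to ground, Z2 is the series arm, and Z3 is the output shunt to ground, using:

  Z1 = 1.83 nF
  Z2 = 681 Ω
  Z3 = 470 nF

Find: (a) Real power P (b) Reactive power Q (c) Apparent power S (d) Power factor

Step 1 — Angular frequency: ω = 2π·f = 2π·3270 = 2.055e+04 rad/s.
Step 2 — Component impedances:
  Z1: Z = 1/(jωC) = -j/(ω·C) = 0 - j2.66e+04 Ω
  Z2: Z = R = 681 Ω
  Z3: Z = 1/(jωC) = -j/(ω·C) = 0 - j103.6 Ω
Step 3 — With open output, the series arm Z2 and the output shunt Z3 appear in series to ground: Z2 + Z3 = 681 - j103.6 Ω.
Step 4 — Parallel with input shunt Z1: Z_in = Z1 || (Z2 + Z3) = 675.3 - j120.4 Ω = 685.9∠-10.1° Ω.
Step 5 — Source phasor: V = 85.3∠-156.5° V = -78.23 - j34.01 V.
Step 6 — Current: I = V / Z = -0.1036 - j0.06883 A = 0.1244∠-146.4° A.
Step 7 — Complex power: S = V·I* = 10.44 - j1.862 VA.
Step 8 — Real power: P = Re(S) = 10.44 W.
Step 9 — Reactive power: Q = Im(S) = -1.862 VAR.
Step 10 — Apparent power: |S| = 10.61 VA.
Step 11 — Power factor: PF = P/|S| = 0.9845 (leading).

(a) P = 10.44 W  (b) Q = -1.862 VAR  (c) S = 10.61 VA  (d) PF = 0.9845 (leading)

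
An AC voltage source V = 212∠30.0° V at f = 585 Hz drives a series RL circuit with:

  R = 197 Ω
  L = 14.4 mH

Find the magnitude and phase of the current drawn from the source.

Step 1 — Angular frequency: ω = 2π·f = 2π·585 = 3676 rad/s.
Step 2 — Component impedances:
  R: Z = R = 197 Ω
  L: Z = jωL = j·3676·0.0144 = 0 + j52.93 Ω
Step 3 — Series combination: Z_total = R + L = 197 + j52.93 Ω = 204∠15.0° Ω.
Step 4 — Source phasor: V = 212∠30.0° V = 183.6 + j106 V.
Step 5 — Ohm's law: I = V / Z_total = (183.6 + j106) / (197 + j52.93) = 1.004 + j0.2683 A.
Step 6 — Convert to polar: |I| = 1.039 A, ∠I = 15.0°.

I = 1.039∠15.0° A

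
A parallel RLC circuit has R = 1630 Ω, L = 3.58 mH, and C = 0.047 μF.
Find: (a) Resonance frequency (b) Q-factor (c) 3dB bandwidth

Step 1 — Resonance: ω₀ = 1/√(LC) = 1/√(0.00358·4.7e-08) = 7.709e+04 rad/s.
Step 2 — f₀ = ω₀/(2π) = 1.227e+04 Hz.
Step 3 — Parallel Q: Q = R/(ω₀L) = 1630/(7.709e+04·0.00358) = 5.906.
Step 4 — Bandwidth: Δω = ω₀/Q = 1.305e+04 rad/s; BW = Δω/(2π) = 2077 Hz.

(a) f₀ = 1.227e+04 Hz  (b) Q = 5.906  (c) BW = 2077 Hz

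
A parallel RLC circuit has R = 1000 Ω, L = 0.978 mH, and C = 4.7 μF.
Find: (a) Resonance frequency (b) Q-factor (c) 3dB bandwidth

Step 1 — Resonance: ω₀ = 1/√(LC) = 1/√(0.000978·4.7e-06) = 1.475e+04 rad/s.
Step 2 — f₀ = ω₀/(2π) = 2347 Hz.
Step 3 — Parallel Q: Q = R/(ω₀L) = 1000/(1.475e+04·0.000978) = 69.32.
Step 4 — Bandwidth: Δω = ω₀/Q = 212.8 rad/s; BW = Δω/(2π) = 33.86 Hz.

(a) f₀ = 2347 Hz  (b) Q = 69.32  (c) BW = 33.86 Hz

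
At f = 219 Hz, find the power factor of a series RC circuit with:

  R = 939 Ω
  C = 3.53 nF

Step 1 — Angular frequency: ω = 2π·f = 2π·219 = 1376 rad/s.
Step 2 — Component impedances:
  R: Z = R = 939 Ω
  C: Z = 1/(jωC) = -j/(ω·C) = 0 - j2.059e+05 Ω
Step 3 — Series combination: Z_total = R + C = 939 - j2.059e+05 Ω = 2.059e+05∠-89.7° Ω.
Step 4 — Power factor: PF = cos(φ) = Re(Z)/|Z| = 939/2.0588e+05 = 0.004561.
Step 5 — Type: Im(Z) = -2.059e+05 ⇒ leading (phase φ = -89.7°).

PF = 0.004561 (leading, φ = -89.7°)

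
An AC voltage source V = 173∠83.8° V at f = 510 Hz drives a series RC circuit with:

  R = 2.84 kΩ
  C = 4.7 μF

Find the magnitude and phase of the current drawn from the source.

Step 1 — Angular frequency: ω = 2π·f = 2π·510 = 3204 rad/s.
Step 2 — Component impedances:
  R: Z = R = 2840 Ω
  C: Z = 1/(jωC) = -j/(ω·C) = 0 - j66.4 Ω
Step 3 — Series combination: Z_total = R + C = 2840 - j66.4 Ω = 2841∠-1.3° Ω.
Step 4 — Source phasor: V = 173∠83.8° V = 18.68 + j172 V.
Step 5 — Ohm's law: I = V / Z_total = (18.68 + j172) / (2840 - j66.4) = 0.00516 + j0.06068 A.
Step 6 — Convert to polar: |I| = 0.0609 A, ∠I = 85.1°.

I = 0.0609∠85.1° A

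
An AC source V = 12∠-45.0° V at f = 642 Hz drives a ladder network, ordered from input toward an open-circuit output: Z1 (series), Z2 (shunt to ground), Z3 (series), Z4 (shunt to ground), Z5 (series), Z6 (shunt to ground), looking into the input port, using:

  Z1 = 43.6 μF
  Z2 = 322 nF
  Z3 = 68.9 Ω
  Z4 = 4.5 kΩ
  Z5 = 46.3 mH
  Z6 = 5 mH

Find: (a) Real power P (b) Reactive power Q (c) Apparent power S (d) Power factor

Step 1 — Angular frequency: ω = 2π·f = 2π·642 = 4034 rad/s.
Step 2 — Component impedances:
  Z1: Z = 1/(jωC) = -j/(ω·C) = 0 - j5.686 Ω
  Z2: Z = 1/(jωC) = -j/(ω·C) = 0 - j769.9 Ω
  Z3: Z = R = 68.9 Ω
  Z4: Z = R = 4500 Ω
  Z5: Z = jωL = j·4034·0.0463 = 0 + j186.8 Ω
  Z6: Z = jωL = j·4034·0.005 = 0 + j20.17 Ω
Step 3 — Ladder network (open output): work backward from the far end, alternating series and parallel combinations. Z_in = 143.6 + j256.5 Ω = 294∠60.8° Ω.
Step 4 — Source phasor: V = 12∠-45.0° V = 8.485 - j8.485 V.
Step 5 — Current: I = V / Z = -0.01108 - j0.03929 A = 0.04082∠-105.8° A.
Step 6 — Complex power: S = V·I* = 0.2393 + j0.4274 VA.
Step 7 — Real power: P = Re(S) = 0.2393 W.
Step 8 — Reactive power: Q = Im(S) = 0.4274 VAR.
Step 9 — Apparent power: |S| = 0.4898 VA.
Step 10 — Power factor: PF = P/|S| = 0.4885 (lagging).

(a) P = 0.2393 W  (b) Q = 0.4274 VAR  (c) S = 0.4898 VA  (d) PF = 0.4885 (lagging)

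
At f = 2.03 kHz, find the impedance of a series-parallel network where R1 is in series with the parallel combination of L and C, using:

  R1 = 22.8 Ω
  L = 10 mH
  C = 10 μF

Step 1 — Angular frequency: ω = 2π·f = 2π·2030 = 1.275e+04 rad/s.
Step 2 — Component impedances:
  R1: Z = R = 22.8 Ω
  L: Z = jωL = j·1.275e+04·0.01 = 0 + j127.5 Ω
  C: Z = 1/(jωC) = -j/(ω·C) = 0 - j7.84 Ω
Step 3 — Parallel branch: L || C = 1/(1/L + 1/C) = 0 - j8.354 Ω.
Step 4 — Series with R1: Z_total = R1 + (L || C) = 22.8 - j8.354 Ω = 24.28∠-20.1° Ω.

Z = 22.8 - j8.354 Ω = 24.28∠-20.1° Ω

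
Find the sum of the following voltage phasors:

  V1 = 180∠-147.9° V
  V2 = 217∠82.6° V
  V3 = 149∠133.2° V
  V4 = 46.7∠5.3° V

Step 1 — Convert each phasor to rectangular form:
  V1 = 180·(cos(-147.9°) + j·sin(-147.9°)) = -152.5 - j95.65 V
  V2 = 217·(cos(82.6°) + j·sin(82.6°)) = 27.95 + j215.2 V
  V3 = 149·(cos(133.2°) + j·sin(133.2°)) = -102 + j108.6 V
  V4 = 46.7·(cos(5.3°) + j·sin(5.3°)) = 46.5 + j4.314 V
Step 2 — Sum components: V_total = -180 + j232.5 V.
Step 3 — Convert to polar: |V_total| = 294 V, ∠V_total = 127.8°.

V_total = 294∠127.8° V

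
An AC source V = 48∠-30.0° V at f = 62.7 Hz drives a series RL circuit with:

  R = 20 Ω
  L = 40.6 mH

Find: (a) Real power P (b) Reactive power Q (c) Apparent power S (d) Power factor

Step 1 — Angular frequency: ω = 2π·f = 2π·62.7 = 394 rad/s.
Step 2 — Component impedances:
  R: Z = R = 20 Ω
  L: Z = jωL = j·394·0.0406 = 0 + j15.99 Ω
Step 3 — Series combination: Z_total = R + L = 20 + j15.99 Ω = 25.61∠38.7° Ω.
Step 4 — Source phasor: V = 48∠-30.0° V = 41.57 - j24 V.
Step 5 — Current: I = V / Z = 0.6824 - j1.746 A = 1.874∠-68.7° A.
Step 6 — Complex power: S = V·I* = 70.26 + j56.19 VA.
Step 7 — Real power: P = Re(S) = 70.26 W.
Step 8 — Reactive power: Q = Im(S) = 56.19 VAR.
Step 9 — Apparent power: |S| = 89.97 VA.
Step 10 — Power factor: PF = P/|S| = 0.781 (lagging).

(a) P = 70.26 W  (b) Q = 56.19 VAR  (c) S = 89.97 VA  (d) PF = 0.781 (lagging)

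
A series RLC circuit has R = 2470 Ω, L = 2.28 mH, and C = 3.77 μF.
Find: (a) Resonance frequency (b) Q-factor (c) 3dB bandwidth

Step 1 — Resonance condition Im(Z)=0 gives ω₀ = 1/√(LC).
Step 2 — ω₀ = 1/√(0.00228·3.77e-06) = 1.079e+04 rad/s.
Step 3 — f₀ = ω₀/(2π) = 1717 Hz.
Step 4 — Series Q: Q = ω₀L/R = 1.079e+04·0.00228/2470 = 0.009956.
Step 5 — 3dB bandwidth: Δω = ω₀/Q = 1.083e+06 rad/s; BW = Δω/(2π) = 1.724e+05 Hz.

(a) f₀ = 1717 Hz  (b) Q = 0.009956  (c) BW = 1.724e+05 Hz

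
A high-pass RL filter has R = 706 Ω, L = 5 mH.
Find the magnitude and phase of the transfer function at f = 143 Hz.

Step 1 — Angular frequency: ω = 2π·143 = 898.5 rad/s.
Step 2 — Transfer function: H(jω) = jωL/(R + jωL).
Step 3 — Numerator jωL = j·4.492; denominator R + jωL = 706 + j4.492.
Step 4 — H = 4.049e-05 + j0.006363.
Step 5 — Magnitude: |H| = 0.006363 (-43.9 dB); phase: φ = 89.6°.

|H| = 0.006363 (-43.9 dB), φ = 89.6°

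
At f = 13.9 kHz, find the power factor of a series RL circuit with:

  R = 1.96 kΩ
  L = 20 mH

Step 1 — Angular frequency: ω = 2π·f = 2π·1.39e+04 = 8.734e+04 rad/s.
Step 2 — Component impedances:
  R: Z = R = 1960 Ω
  L: Z = jωL = j·8.734e+04·0.02 = 0 + j1747 Ω
Step 3 — Series combination: Z_total = R + L = 1960 + j1747 Ω = 2625∠41.7° Ω.
Step 4 — Power factor: PF = cos(φ) = Re(Z)/|Z| = 1960/2625.4 = 0.7466.
Step 5 — Type: Im(Z) = 1747 ⇒ lagging (phase φ = 41.7°).

PF = 0.7466 (lagging, φ = 41.7°)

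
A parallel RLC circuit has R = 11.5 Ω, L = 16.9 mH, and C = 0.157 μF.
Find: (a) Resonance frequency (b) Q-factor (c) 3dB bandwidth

Step 1 — Resonance: ω₀ = 1/√(LC) = 1/√(0.0169·1.57e-07) = 1.941e+04 rad/s.
Step 2 — f₀ = ω₀/(2π) = 3090 Hz.
Step 3 — Parallel Q: Q = R/(ω₀L) = 11.5/(1.941e+04·0.0169) = 0.03505.
Step 4 — Bandwidth: Δω = ω₀/Q = 5.539e+05 rad/s; BW = Δω/(2π) = 8.815e+04 Hz.

(a) f₀ = 3090 Hz  (b) Q = 0.03505  (c) BW = 8.815e+04 Hz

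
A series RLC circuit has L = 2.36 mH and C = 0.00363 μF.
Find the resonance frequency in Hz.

Step 1 — Resonance condition Im(Z)=0 gives ω₀ = 1/√(LC).
Step 2 — ω₀ = 1/√(0.00236·3.63e-09) = 3.417e+05 rad/s.
Step 3 — f₀ = ω₀/(2π) = 5.438e+04 Hz.

f₀ = 5.438e+04 Hz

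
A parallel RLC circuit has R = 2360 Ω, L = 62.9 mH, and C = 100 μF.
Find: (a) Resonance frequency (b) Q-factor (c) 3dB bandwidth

Step 1 — Resonance: ω₀ = 1/√(LC) = 1/√(0.0629·0.0001) = 398.7 rad/s.
Step 2 — f₀ = ω₀/(2π) = 63.46 Hz.
Step 3 — Parallel Q: Q = R/(ω₀L) = 2360/(398.7·0.0629) = 94.1.
Step 4 — Bandwidth: Δω = ω₀/Q = 4.237 rad/s; BW = Δω/(2π) = 0.6744 Hz.

(a) f₀ = 63.46 Hz  (b) Q = 94.1  (c) BW = 0.6744 Hz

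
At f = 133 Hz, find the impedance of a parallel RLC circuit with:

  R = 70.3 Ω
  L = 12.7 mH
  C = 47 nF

Step 1 — Angular frequency: ω = 2π·f = 2π·133 = 835.7 rad/s.
Step 2 — Component impedances:
  R: Z = R = 70.3 Ω
  L: Z = jωL = j·835.7·0.0127 = 0 + j10.61 Ω
  C: Z = 1/(jωC) = -j/(ω·C) = 0 - j2.546e+04 Ω
Step 3 — Parallel combination: 1/Z_total = 1/R + 1/L + 1/C; Z_total = 1.568 + j10.38 Ω = 10.5∠81.4° Ω.

Z = 1.568 + j10.38 Ω = 10.5∠81.4° Ω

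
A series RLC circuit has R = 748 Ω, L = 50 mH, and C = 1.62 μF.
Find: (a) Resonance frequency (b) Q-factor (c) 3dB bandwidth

Step 1 — Resonance condition Im(Z)=0 gives ω₀ = 1/√(LC).
Step 2 — ω₀ = 1/√(0.05·1.62e-06) = 3514 rad/s.
Step 3 — f₀ = ω₀/(2π) = 559.2 Hz.
Step 4 — Series Q: Q = ω₀L/R = 3514·0.05/748 = 0.2349.
Step 5 — 3dB bandwidth: Δω = ω₀/Q = 1.496e+04 rad/s; BW = Δω/(2π) = 2381 Hz.

(a) f₀ = 559.2 Hz  (b) Q = 0.2349  (c) BW = 2381 Hz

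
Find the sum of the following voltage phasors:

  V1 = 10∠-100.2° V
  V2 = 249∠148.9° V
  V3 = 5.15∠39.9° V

Step 1 — Convert each phasor to rectangular form:
  V1 = 10·(cos(-100.2°) + j·sin(-100.2°)) = -1.771 - j9.842 V
  V2 = 249·(cos(148.9°) + j·sin(148.9°)) = -213.2 + j128.6 V
  V3 = 5.15·(cos(39.9°) + j·sin(39.9°)) = 3.951 + j3.303 V
Step 2 — Sum components: V_total = -211 + j122.1 V.
Step 3 — Convert to polar: |V_total| = 243.8 V, ∠V_total = 150.0°.

V_total = 243.8∠150.0° V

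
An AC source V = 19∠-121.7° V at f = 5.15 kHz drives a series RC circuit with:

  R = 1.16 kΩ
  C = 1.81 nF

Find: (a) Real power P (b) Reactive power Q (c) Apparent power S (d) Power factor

Step 1 — Angular frequency: ω = 2π·f = 2π·5150 = 3.236e+04 rad/s.
Step 2 — Component impedances:
  R: Z = R = 1160 Ω
  C: Z = 1/(jωC) = -j/(ω·C) = 0 - j1.707e+04 Ω
Step 3 — Series combination: Z_total = R + C = 1160 - j1.707e+04 Ω = 1.711e+04∠-86.1° Ω.
Step 4 — Source phasor: V = 19∠-121.7° V = -9.984 - j16.17 V.
Step 5 — Current: I = V / Z = 0.0009029 - j0.0006461 A = 0.00111∠-35.6° A.
Step 6 — Complex power: S = V·I* = 0.00143 - j0.02105 VA.
Step 7 — Real power: P = Re(S) = 0.00143 W.
Step 8 — Reactive power: Q = Im(S) = -0.02105 VAR.
Step 9 — Apparent power: |S| = 0.02109 VA.
Step 10 — Power factor: PF = P/|S| = 0.06778 (leading).

(a) P = 0.00143 W  (b) Q = -0.02105 VAR  (c) S = 0.02109 VA  (d) PF = 0.06778 (leading)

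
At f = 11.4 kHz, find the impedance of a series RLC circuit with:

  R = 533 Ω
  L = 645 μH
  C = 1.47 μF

Step 1 — Angular frequency: ω = 2π·f = 2π·1.14e+04 = 7.163e+04 rad/s.
Step 2 — Component impedances:
  R: Z = R = 533 Ω
  L: Z = jωL = j·7.163e+04·0.000645 = 0 + j46.2 Ω
  C: Z = 1/(jωC) = -j/(ω·C) = 0 - j9.497 Ω
Step 3 — Series combination: Z_total = R + L + C = 533 + j36.7 Ω = 534.3∠3.9° Ω.

Z = 533 + j36.7 Ω = 534.3∠3.9° Ω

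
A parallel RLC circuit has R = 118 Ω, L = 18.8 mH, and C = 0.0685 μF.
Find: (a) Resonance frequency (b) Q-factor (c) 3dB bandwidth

Step 1 — Resonance: ω₀ = 1/√(LC) = 1/√(0.0188·6.85e-08) = 2.787e+04 rad/s.
Step 2 — f₀ = ω₀/(2π) = 4435 Hz.
Step 3 — Parallel Q: Q = R/(ω₀L) = 118/(2.787e+04·0.0188) = 0.2252.
Step 4 — Bandwidth: Δω = ω₀/Q = 1.237e+05 rad/s; BW = Δω/(2π) = 1.969e+04 Hz.

(a) f₀ = 4435 Hz  (b) Q = 0.2252  (c) BW = 1.969e+04 Hz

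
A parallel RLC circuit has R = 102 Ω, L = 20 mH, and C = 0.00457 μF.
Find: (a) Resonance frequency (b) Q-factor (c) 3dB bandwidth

Step 1 — Resonance: ω₀ = 1/√(LC) = 1/√(0.02·4.57e-09) = 1.046e+05 rad/s.
Step 2 — f₀ = ω₀/(2π) = 1.665e+04 Hz.
Step 3 — Parallel Q: Q = R/(ω₀L) = 102/(1.046e+05·0.02) = 0.04876.
Step 4 — Bandwidth: Δω = ω₀/Q = 2.145e+06 rad/s; BW = Δω/(2π) = 3.414e+05 Hz.

(a) f₀ = 1.665e+04 Hz  (b) Q = 0.04876  (c) BW = 3.414e+05 Hz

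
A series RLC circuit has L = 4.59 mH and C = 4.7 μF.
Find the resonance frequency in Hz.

Step 1 — Resonance condition Im(Z)=0 gives ω₀ = 1/√(LC).
Step 2 — ω₀ = 1/√(0.00459·4.7e-06) = 6808 rad/s.
Step 3 — f₀ = ω₀/(2π) = 1084 Hz.

f₀ = 1084 Hz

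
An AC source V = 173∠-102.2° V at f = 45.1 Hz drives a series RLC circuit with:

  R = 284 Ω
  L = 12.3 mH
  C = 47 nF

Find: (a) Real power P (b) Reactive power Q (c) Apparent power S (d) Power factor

Step 1 — Angular frequency: ω = 2π·f = 2π·45.1 = 283.4 rad/s.
Step 2 — Component impedances:
  R: Z = R = 284 Ω
  L: Z = jωL = j·283.4·0.0123 = 0 + j3.485 Ω
  C: Z = 1/(jωC) = -j/(ω·C) = 0 - j7.508e+04 Ω
Step 3 — Series combination: Z_total = R + L + C = 284 - j7.508e+04 Ω = 7.508e+04∠-89.8° Ω.
Step 4 — Source phasor: V = 173∠-102.2° V = -36.56 - j169.1 V.
Step 5 — Current: I = V / Z = 0.00225 - j0.0004954 A = 0.002304∠-12.4° A.
Step 6 — Complex power: S = V·I* = 0.001508 - j0.3986 VA.
Step 7 — Real power: P = Re(S) = 0.001508 W.
Step 8 — Reactive power: Q = Im(S) = -0.3986 VAR.
Step 9 — Apparent power: |S| = 0.3986 VA.
Step 10 — Power factor: PF = P/|S| = 0.003783 (leading).

(a) P = 0.001508 W  (b) Q = -0.3986 VAR  (c) S = 0.3986 VA  (d) PF = 0.003783 (leading)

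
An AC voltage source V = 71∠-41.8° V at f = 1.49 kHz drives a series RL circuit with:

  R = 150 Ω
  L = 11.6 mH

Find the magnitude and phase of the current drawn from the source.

Step 1 — Angular frequency: ω = 2π·f = 2π·1490 = 9362 rad/s.
Step 2 — Component impedances:
  R: Z = R = 150 Ω
  L: Z = jωL = j·9362·0.0116 = 0 + j108.6 Ω
Step 3 — Series combination: Z_total = R + L = 150 + j108.6 Ω = 185.2∠35.9° Ω.
Step 4 — Source phasor: V = 71∠-41.8° V = 52.93 - j47.32 V.
Step 5 — Ohm's law: I = V / Z_total = (52.93 - j47.32) / (150 + j108.6) = 0.08165 - j0.3746 A.
Step 6 — Convert to polar: |I| = 0.3834 A, ∠I = -77.7°.

I = 0.3834∠-77.7° A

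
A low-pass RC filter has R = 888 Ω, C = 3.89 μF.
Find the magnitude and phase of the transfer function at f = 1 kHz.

Step 1 — Angular frequency: ω = 2π·1000 = 6283 rad/s.
Step 2 — Transfer function: H(jω) = 1/(1 + jωRC).
Step 3 — Denominator: 1 + jωRC = 1 + j·6283·888·3.89e-06 = 1 + j21.7.
Step 4 — H = 0.002118 - j0.04598.
Step 5 — Magnitude: |H| = 0.04603 (-26.7 dB); phase: φ = -87.4°.

|H| = 0.04603 (-26.7 dB), φ = -87.4°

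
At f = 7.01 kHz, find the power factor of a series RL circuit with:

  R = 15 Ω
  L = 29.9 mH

Step 1 — Angular frequency: ω = 2π·f = 2π·7010 = 4.405e+04 rad/s.
Step 2 — Component impedances:
  R: Z = R = 15 Ω
  L: Z = jωL = j·4.405e+04·0.0299 = 0 + j1317 Ω
Step 3 — Series combination: Z_total = R + L = 15 + j1317 Ω = 1317∠89.3° Ω.
Step 4 — Power factor: PF = cos(φ) = Re(Z)/|Z| = 15/1317 = 0.01139.
Step 5 — Type: Im(Z) = 1317 ⇒ lagging (phase φ = 89.3°).

PF = 0.01139 (lagging, φ = 89.3°)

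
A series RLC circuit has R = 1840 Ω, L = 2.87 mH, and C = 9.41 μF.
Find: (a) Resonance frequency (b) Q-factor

Step 1 — Resonance condition Im(Z)=0 gives ω₀ = 1/√(LC).
Step 2 — ω₀ = 1/√(0.00287·9.41e-06) = 6085 rad/s.
Step 3 — f₀ = ω₀/(2π) = 968.5 Hz.
Step 4 — Series Q: Q = ω₀L/R = 6085·0.00287/1840 = 0.009491.

(a) f₀ = 968.5 Hz  (b) Q = 0.009491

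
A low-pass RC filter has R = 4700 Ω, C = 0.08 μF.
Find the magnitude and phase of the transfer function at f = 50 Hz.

Step 1 — Angular frequency: ω = 2π·50 = 314.2 rad/s.
Step 2 — Transfer function: H(jω) = 1/(1 + jωRC).
Step 3 — Denominator: 1 + jωRC = 1 + j·314.2·4700·8e-08 = 1 + j0.1181.
Step 4 — H = 0.9862 - j0.1165.
Step 5 — Magnitude: |H| = 0.9931 (-0.1 dB); phase: φ = -6.7°.

|H| = 0.9931 (-0.1 dB), φ = -6.7°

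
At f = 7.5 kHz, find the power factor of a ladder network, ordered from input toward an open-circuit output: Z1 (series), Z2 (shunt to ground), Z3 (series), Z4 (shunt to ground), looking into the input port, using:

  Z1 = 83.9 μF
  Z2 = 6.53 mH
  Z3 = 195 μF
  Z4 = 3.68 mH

Step 1 — Angular frequency: ω = 2π·f = 2π·7500 = 4.712e+04 rad/s.
Step 2 — Component impedances:
  Z1: Z = 1/(jωC) = -j/(ω·C) = 0 - j0.2529 Ω
  Z2: Z = jωL = j·4.712e+04·0.00653 = 0 + j307.7 Ω
  Z3: Z = 1/(jωC) = -j/(ω·C) = 0 - j0.1088 Ω
  Z4: Z = jωL = j·4.712e+04·0.00368 = 0 + j173.4 Ω
Step 3 — Ladder network (open output): work backward from the far end, alternating series and parallel combinations. Z_in = 0 + j110.6 Ω = 110.6∠90.0° Ω.
Step 4 — Power factor: PF = cos(φ) = Re(Z)/|Z| = 0/110.6 = 0.
Step 5 — Type: Im(Z) = 110.6 ⇒ lagging (phase φ = 90.0°).

PF = 0 (lagging, φ = 90.0°)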